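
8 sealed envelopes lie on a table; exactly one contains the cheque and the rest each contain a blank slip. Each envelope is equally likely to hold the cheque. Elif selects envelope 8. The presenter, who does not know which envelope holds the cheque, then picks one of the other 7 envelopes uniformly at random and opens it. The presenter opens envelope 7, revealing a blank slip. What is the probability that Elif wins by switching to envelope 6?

Because the presenter chose which envelope to open without knowing where the cheque is, the choice is independent of the prize location. Learning that envelope 7 does not hold the cheque simply rules out that one location and leaves the remaining 7 envelopes still equally likely by symmetry.
So P(the cheque in envelope 6) = 1/7.

1/7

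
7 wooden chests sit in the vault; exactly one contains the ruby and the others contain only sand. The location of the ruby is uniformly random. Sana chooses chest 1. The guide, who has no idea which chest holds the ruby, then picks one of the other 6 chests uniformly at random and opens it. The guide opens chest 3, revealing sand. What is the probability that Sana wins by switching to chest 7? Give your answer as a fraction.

1/6

Apply Bayes' rule, conditioning on where the ruby actually is.
If it is in any of chests 1, 2, 4, 5, 6, and 7 (prior 1/7 each): the guide picks chest 3 with probability 1/6 regardless, and it is not the prize; weight (1/7)·(1/6) = 1/42 each.
If it is in chest 3 (prior 1/7): the guide opened chest 3, so this case is ruled out; weight (1/7)·0 = 0.
The weights sum to 1/7.
So P(the ruby in chest 7 | the guide opened chest 3) = (1/42) / (1/7) = 1/6.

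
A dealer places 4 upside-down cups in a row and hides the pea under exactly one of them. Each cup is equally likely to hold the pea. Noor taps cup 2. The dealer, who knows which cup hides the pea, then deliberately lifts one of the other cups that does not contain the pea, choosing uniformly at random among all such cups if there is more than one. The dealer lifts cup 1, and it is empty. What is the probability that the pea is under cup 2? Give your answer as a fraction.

Apply Bayes' rule, conditioning on where the pea actually is.
If it is under cup 1 (prior 1/4): the dealer opened cup 1, so this case is ruled out; weight (1/4)·0 = 0.
If it is under cup 2 (prior 1/4): the dealer has 3 equally likely choices, so probability 1/3; weight (1/4)·(1/3) = 1/12.
If it is under either of cups 3 and 4 (prior 1/4 each): the dealer has 2 equally likely choices, so probability 1/2; weight (1/4)·(1/2) = 1/8 each.
The weights sum to 1/3.
So P(the pea under cup 2 | the dealer opened cup 1) = (1/12) / (1/3) = 1/4.

1/4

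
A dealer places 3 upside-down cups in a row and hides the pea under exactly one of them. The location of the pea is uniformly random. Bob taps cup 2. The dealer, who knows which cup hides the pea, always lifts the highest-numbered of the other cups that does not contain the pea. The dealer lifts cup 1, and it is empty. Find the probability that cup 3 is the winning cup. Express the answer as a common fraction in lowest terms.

Apply Bayes' rule, conditioning on where the pea actually is.
If it is under cup 1 (prior 1/3): the dealer opened cup 1, so this case is ruled out; weight (1/3)·0 = 0.
If it is under cup 2 (prior 1/3): the dealer would have opened cup 3 instead, probability 0; weight (1/3)·0 = 0.
If it is under cup 3 (prior 1/3): cup 1 is the highest-numbered option available, probability 1; weight (1/3)·1 = 1/3.
The weights sum to 1/3.
So P(the pea under cup 3 | the dealer opened cup 1) = (1/3) / (1/3) = 1.

1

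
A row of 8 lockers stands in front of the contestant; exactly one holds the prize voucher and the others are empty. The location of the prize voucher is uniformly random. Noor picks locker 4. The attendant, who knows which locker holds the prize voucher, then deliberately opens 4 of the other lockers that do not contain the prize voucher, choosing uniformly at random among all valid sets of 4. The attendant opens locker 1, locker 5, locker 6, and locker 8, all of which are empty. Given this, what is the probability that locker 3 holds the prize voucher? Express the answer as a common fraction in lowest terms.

7/24

Condition on the true location of the prize voucher.
If it is in any of lockers 1, 5, 6, and 8 (prior 1/8 each): that locker was opened and seen not to hold the prize — ruled out; weight (1/8)·0 = 0 each.
If it is in any of lockers 2, 3, and 7 (prior 1/8 each): the attendant has 15 equally likely choices, so probability 1/15; weight (1/8)·(1/15) = 1/120 each.
If it is in locker 4 (prior 1/8): the attendant has 35 equally likely choices, so probability 1/35; weight (1/8)·(1/35) = 1/280.
The weights sum to 1/35.
So P(the prize voucher in locker 3 | the attendant opened locker 1, locker 5, locker 6, and locker 8) = (1/120) / (1/35) = 7/24.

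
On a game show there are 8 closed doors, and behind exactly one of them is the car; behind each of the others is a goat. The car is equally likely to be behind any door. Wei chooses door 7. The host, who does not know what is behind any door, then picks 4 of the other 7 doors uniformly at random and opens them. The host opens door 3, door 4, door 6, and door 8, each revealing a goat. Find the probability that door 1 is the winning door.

Apply Bayes' rule, conditioning on where the car actually is.
If it is behind any of doors 1, 2, 5, and 7 (prior 1/8 each): the host picks exactly this set with probability 1/35 regardless, and none is the prize; weight (1/8)·(1/35) = 1/280 each.
If it is behind any of doors 3, 4, 6, and 8 (prior 1/8 each): that door was opened and seen not to hold the prize — ruled out; weight (1/8)·0 = 0 each.
The weights sum to 1/70.
So P(the car behind door 1 | the host opened door 3, door 4, door 6, and door 8) = (1/280) / (1/70) = 1/4.

1/4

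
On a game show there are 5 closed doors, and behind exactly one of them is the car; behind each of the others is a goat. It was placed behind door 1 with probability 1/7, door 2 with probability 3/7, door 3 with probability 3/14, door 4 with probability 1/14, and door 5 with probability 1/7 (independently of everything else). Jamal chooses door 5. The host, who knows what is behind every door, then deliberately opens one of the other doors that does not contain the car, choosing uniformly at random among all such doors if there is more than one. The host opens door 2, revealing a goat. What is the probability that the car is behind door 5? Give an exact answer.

Consider each possible location of the car in turn.
If it is behind door 1 (prior 1/7): the host has 3 equally likely choices, so probability 1/3; weight (1/7)·(1/3) = 1/21.
If it is behind door 2 (prior 3/7): the host opened door 2, so this case is ruled out; weight (3/7)·0 = 0.
If it is behind door 3 (prior 3/14): the host has 3 equally likely choices, so probability 1/3; weight (3/14)·(1/3) = 1/14.
If it is behind door 4 (prior 1/14): the host has 3 equally likely choices, so probability 1/3; weight (1/14)·(1/3) = 1/42.
If it is behind door 5 (prior 1/7): the host has 4 equally likely choices, so probability 1/4; weight (1/7)·(1/4) = 1/28.
The weights sum to 5/28.
So P(the car behind door 5 | the host opened door 2) = (1/28) / (5/28) = 1/5.

1/5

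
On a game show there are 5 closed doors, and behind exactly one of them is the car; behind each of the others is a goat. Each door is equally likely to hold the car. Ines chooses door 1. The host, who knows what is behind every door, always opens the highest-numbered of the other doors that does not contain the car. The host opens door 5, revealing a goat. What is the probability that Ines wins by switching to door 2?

1/4

Apply Bayes' rule, conditioning on where the car actually is.
If it is behind any of doors 1, 2, 3, and 4 (prior 1/5 each): door 5 is the highest-numbered option available, probability 1; weight (1/5)·1 = 1/5 each.
If it is behind door 5 (prior 1/5): the host opened door 5, so this case is ruled out; weight (1/5)·0 = 0.
The weights sum to 4/5.
So P(the car behind door 2 | the host opened door 5) = (1/5) / (4/5) = 1/4.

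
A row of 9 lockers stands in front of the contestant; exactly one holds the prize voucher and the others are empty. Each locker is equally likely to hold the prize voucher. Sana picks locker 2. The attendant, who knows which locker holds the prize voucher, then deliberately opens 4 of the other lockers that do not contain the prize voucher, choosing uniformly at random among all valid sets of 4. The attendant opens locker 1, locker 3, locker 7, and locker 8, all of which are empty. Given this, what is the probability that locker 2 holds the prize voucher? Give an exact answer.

Condition on the true location of the prize voucher.
If it is in any of lockers 1, 3, 7, and 8 (prior 1/9 each): that locker was opened and seen not to hold the prize — ruled out; weight (1/9)·0 = 0 each.
If it is in locker 2 (prior 1/9): the attendant has 70 equally likely choices, so probability 1/70; weight (1/9)·(1/70) = 1/630.
If it is in any of lockers 4, 5, 6, and 9 (prior 1/9 each): the attendant has 35 equally likely choices, so probability 1/35; weight (1/9)·(1/35) = 1/315 each.
The weights sum to 1/70.
So P(the prize voucher in locker 2 | the attendant opened locker 1, locker 3, locker 7, and locker 8) = (1/630) / (1/70) = 1/9.

1/9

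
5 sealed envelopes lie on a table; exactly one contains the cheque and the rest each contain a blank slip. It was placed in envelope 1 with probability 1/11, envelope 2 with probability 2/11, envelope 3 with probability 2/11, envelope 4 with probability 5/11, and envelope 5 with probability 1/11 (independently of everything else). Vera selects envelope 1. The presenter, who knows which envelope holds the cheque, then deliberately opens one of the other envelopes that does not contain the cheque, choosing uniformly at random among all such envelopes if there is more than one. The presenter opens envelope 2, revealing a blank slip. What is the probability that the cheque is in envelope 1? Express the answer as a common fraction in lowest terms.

3/35

Consider each possible location of the cheque in turn.
If it is in envelope 1 (prior 1/11): the presenter has 4 equally likely choices, so probability 1/4; weight (1/11)·(1/4) = 1/44.
If it is in envelope 2 (prior 2/11): the presenter opened envelope 2, so this case is ruled out; weight (2/11)·0 = 0.
If it is in envelope 3 (prior 2/11): the presenter has 3 equally likely choices, so probability 1/3; weight (2/11)·(1/3) = 2/33.
If it is in envelope 4 (prior 5/11): the presenter has 3 equally likely choices, so probability 1/3; weight (5/11)·(1/3) = 5/33.
If it is in envelope 5 (prior 1/11): the presenter has 3 equally likely choices, so probability 1/3; weight (1/11)·(1/3) = 1/33.
The weights sum to 35/132.
So P(the cheque in envelope 1 | the presenter opened envelope 2) = (1/44) / (35/132) = 3/35.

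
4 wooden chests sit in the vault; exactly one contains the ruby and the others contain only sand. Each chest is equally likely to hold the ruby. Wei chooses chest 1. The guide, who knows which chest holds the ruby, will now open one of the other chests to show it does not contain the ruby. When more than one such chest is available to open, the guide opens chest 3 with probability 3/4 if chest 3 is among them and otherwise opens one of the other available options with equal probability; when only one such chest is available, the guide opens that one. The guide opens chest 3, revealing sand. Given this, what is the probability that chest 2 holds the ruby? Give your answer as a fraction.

1/3

Apply Bayes' rule, conditioning on where the ruby actually is.
If it is in any of chests 1, 2, and 4 (prior 1/4 each): chest 3 is available, opened with probability 3/4; weight (1/4)·(3/4) = 3/16 each.
If it is in chest 3 (prior 1/4): the guide opened chest 3, so this case is ruled out; weight (1/4)·0 = 0.
The weights sum to 9/16.
So P(the ruby in chest 2 | the guide opened chest 3) = (3/16) / (9/16) = 1/3.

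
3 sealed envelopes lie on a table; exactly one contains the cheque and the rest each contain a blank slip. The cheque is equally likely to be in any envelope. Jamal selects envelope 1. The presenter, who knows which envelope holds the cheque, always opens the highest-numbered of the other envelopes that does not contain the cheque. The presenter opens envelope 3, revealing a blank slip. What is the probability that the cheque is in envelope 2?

1/2

Apply Bayes' rule, conditioning on where the cheque actually is.
If it is in either of envelopes 1 and 2 (prior 1/3 each): envelope 3 is the highest-numbered option available, probability 1; weight (1/3)·1 = 1/3 each.
If it is in envelope 3 (prior 1/3): the presenter opened envelope 3, so this case is ruled out; weight (1/3)·0 = 0.
The weights sum to 2/3.
So P(the cheque in envelope 2 | the presenter opened envelope 3) = (1/3) / (2/3) = 1/2.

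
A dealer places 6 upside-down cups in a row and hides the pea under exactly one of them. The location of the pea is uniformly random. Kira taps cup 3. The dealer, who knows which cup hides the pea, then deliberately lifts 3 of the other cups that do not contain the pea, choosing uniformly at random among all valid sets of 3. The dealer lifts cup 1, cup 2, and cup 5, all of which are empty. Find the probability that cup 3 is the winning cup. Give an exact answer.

Consider each possible location of the pea in turn.
If it is under any of cups 1, 2, and 5 (prior 1/6 each): that cup was opened and seen not to hold the prize — ruled out; weight (1/6)·0 = 0 each.
If it is under cup 3 (prior 1/6): the dealer has 10 equally likely choices, so probability 1/10; weight (1/6)·(1/10) = 1/60.
If it is under either of cups 4 and 6 (prior 1/6 each): the dealer has 4 equally likely choices, so probability 1/4; weight (1/6)·(1/4) = 1/24 each.
The weights sum to 1/10.
So P(the pea under cup 3 | the dealer opened cup 1, cup 2, and cup 5) = (1/60) / (1/10) = 1/6.

1/6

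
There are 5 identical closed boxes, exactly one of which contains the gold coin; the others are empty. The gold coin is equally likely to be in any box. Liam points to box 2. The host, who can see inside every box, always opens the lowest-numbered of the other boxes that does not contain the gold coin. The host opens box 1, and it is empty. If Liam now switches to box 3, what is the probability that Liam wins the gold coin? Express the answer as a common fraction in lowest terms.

Condition on the true location of the gold coin.
If it is in box 1 (prior 1/5): the host opened box 1, so this case is ruled out; weight (1/5)·0 = 0.
If it is in any of boxes 2, 3, 4, and 5 (prior 1/5 each): box 1 is the lowest-numbered option available, probability 1; weight (1/5)·1 = 1/5 each.
The weights sum to 4/5.
So P(the gold coin in box 3 | the host opened box 1) = (1/5) / (4/5) = 1/4.

1/4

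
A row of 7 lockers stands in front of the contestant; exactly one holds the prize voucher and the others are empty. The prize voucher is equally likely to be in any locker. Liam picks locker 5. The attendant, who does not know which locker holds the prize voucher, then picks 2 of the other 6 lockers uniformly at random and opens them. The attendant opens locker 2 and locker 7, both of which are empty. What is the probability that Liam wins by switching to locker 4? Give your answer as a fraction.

1/5

Because the attendant chose which lockers to open without knowing where the prize voucher is, the choice is independent of the prize location. Learning that none of the 2 opened lockers holds the prize voucher simply rules out those 2 locations and leaves the remaining 5 lockers still equally likely by symmetry.
So P(the prize voucher in locker 4) = 1/5.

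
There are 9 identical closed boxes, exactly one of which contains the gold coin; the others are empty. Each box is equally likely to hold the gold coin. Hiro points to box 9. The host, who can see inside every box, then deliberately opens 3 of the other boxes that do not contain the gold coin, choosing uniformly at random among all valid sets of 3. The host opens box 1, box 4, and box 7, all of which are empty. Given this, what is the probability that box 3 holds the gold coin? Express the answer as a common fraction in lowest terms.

8/45

Consider each possible location of the gold coin in turn.
If it is in any of boxes 1, 4, and 7 (prior 1/9 each): that box was opened and seen not to hold the prize — ruled out; weight (1/9)·0 = 0 each.
If it is in any of boxes 2, 3, 5, 6, and 8 (prior 1/9 each): the host has 35 equally likely choices, so probability 1/35; weight (1/9)·(1/35) = 1/315 each.
If it is in box 9 (prior 1/9): the host has 56 equally likely choices, so probability 1/56; weight (1/9)·(1/56) = 1/504.
The weights sum to 1/56.
So P(the gold coin in box 3 | the host opened box 1, box 4, and box 7) = (1/315) / (1/56) = 8/45.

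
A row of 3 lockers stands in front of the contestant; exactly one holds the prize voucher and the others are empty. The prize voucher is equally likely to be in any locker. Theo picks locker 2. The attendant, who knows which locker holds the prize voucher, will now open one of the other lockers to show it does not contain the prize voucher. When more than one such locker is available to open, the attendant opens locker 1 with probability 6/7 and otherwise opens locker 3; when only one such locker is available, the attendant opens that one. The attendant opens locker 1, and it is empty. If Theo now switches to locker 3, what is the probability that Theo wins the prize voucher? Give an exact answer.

Condition on the true location of the prize voucher.
If it is in locker 1 (prior 1/3): the attendant opened locker 1, so this case is ruled out; weight (1/3)·0 = 0.
If it is in locker 2 (prior 1/3): locker 1 is available, opened with probability 6/7; weight (1/3)·(6/7) = 2/7.
If it is in locker 3 (prior 1/3): only locker 1 is available, probability 1; weight (1/3)·1 = 1/3.
The weights sum to 13/21.
So P(the prize voucher in locker 3 | the attendant opened locker 1) = (1/3) / (13/21) = 7/13.

7/13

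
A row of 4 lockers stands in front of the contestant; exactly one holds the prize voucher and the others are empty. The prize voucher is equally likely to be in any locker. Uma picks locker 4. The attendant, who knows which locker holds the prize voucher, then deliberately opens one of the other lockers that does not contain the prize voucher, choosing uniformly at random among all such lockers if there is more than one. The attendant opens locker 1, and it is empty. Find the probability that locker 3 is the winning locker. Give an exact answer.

Apply Bayes' rule, conditioning on where the prize voucher actually is.
If it is in locker 1 (prior 1/4): the attendant opened locker 1, so this case is ruled out; weight (1/4)·0 = 0.
If it is in either of lockers 2 and 3 (prior 1/4 each): the attendant has 2 equally likely choices, so probability 1/2; weight (1/4)·(1/2) = 1/8 each.
If it is in locker 4 (prior 1/4): the attendant has 3 equally likely choices, so probability 1/3; weight (1/4)·(1/3) = 1/12.
The weights sum to 1/3.
So P(the prize voucher in locker 3 | the attendant opened locker 1) = (1/8) / (1/3) = 3/8.

3/8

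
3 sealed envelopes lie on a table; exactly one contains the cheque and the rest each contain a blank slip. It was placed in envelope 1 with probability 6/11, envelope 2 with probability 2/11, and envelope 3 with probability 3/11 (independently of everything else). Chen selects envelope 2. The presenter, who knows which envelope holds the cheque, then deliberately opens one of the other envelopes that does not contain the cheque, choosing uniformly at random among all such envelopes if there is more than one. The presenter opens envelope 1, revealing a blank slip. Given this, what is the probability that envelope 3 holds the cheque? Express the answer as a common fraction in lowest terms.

Consider each possible location of the cheque in turn.
If it is in envelope 1 (prior 6/11): the presenter opened envelope 1, so this case is ruled out; weight (6/11)·0 = 0.
If it is in envelope 2 (prior 2/11): the presenter has 2 equally likely choices, so probability 1/2; weight (2/11)·(1/2) = 1/11.
If it is in envelope 3 (prior 3/11): the presenter has no choice, probability 1; weight (3/11)·1 = 3/11.
The weights sum to 4/11.
So P(the cheque in envelope 3 | the presenter opened envelope 1) = (3/11) / (4/11) = 3/4.

3/4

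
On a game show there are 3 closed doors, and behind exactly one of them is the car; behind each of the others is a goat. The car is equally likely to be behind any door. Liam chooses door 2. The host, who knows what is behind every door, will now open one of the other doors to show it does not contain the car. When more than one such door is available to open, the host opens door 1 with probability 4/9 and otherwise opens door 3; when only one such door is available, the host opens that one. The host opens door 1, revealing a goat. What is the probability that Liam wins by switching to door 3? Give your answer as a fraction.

9/13

Apply Bayes' rule, conditioning on where the car actually is.
If it is behind door 1 (prior 1/3): the host opened door 1, so this case is ruled out; weight (1/3)·0 = 0.
If it is behind door 2 (prior 1/3): door 1 is available, opened with probability 4/9; weight (1/3)·(4/9) = 4/27.
If it is behind door 3 (prior 1/3): only door 1 is available, probability 1; weight (1/3)·1 = 1/3.
The weights sum to 13/27.
So P(the car behind door 3 | the host opened door 1) = (1/3) / (13/27) = 9/13.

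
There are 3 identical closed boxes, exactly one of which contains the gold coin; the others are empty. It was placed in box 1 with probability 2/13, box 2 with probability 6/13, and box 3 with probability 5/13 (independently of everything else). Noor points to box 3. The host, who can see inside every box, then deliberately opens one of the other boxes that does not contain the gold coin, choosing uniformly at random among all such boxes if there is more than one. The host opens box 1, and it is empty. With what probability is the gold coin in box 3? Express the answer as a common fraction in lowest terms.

5/17

Condition on the true location of the gold coin.
If it is in box 1 (prior 2/13): the host opened box 1, so this case is ruled out; weight (2/13)·0 = 0.
If it is in box 2 (prior 6/13): the host has no choice, probability 1; weight (6/13)·1 = 6/13.
If it is in box 3 (prior 5/13): the host has 2 equally likely choices, so probability 1/2; weight (5/13)·(1/2) = 5/26.
The weights sum to 17/26.
So P(the gold coin in box 3 | the host opened box 1) = (5/26) / (17/26) = 5/17.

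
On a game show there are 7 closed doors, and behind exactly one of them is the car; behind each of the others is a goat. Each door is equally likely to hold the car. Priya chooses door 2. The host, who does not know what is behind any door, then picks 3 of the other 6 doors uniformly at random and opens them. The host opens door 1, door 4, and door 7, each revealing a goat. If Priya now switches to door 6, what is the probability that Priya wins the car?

Consider each possible location of the car in turn.
If it is behind any of doors 1, 4, and 7 (prior 1/7 each): that door was opened and seen not to hold the prize — ruled out; weight (1/7)·0 = 0 each.
If it is behind any of doors 2, 3, 5, and 6 (prior 1/7 each): the host picks exactly this set with probability 1/20 regardless, and none is the prize; weight (1/7)·(1/20) = 1/140 each.
The weights sum to 1/35.
So P(the car behind door 6 | the host opened door 1, door 4, and door 7) = (1/140) / (1/35) = 1/4.

1/4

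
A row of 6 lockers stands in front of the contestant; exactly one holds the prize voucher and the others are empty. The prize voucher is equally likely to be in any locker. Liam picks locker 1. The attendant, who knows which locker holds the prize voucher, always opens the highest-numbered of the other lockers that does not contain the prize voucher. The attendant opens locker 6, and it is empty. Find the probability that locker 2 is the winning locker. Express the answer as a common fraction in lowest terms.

Apply Bayes' rule, conditioning on where the prize voucher actually is.
If it is in any of lockers 1, 2, 3, 4, and 5 (prior 1/6 each): locker 6 is the highest-numbered option available, probability 1; weight (1/6)·1 = 1/6 each.
If it is in locker 6 (prior 1/6): the attendant opened locker 6, so this case is ruled out; weight (1/6)·0 = 0.
The weights sum to 5/6.
So P(the prize voucher in locker 2 | the attendant opened locker 6) = (1/6) / (5/6) = 1/5.

1/5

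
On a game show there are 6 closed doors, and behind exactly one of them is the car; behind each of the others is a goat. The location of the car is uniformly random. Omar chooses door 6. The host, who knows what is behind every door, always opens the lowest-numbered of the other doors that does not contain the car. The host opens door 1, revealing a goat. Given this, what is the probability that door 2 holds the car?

1/5

Apply Bayes' rule, conditioning on where the car actually is.
If it is behind door 1 (prior 1/6): the host opened door 1, so this case is ruled out; weight (1/6)·0 = 0.
If it is behind any of doors 2, 3, 4, 5, and 6 (prior 1/6 each): door 1 is the lowest-numbered option available, probability 1; weight (1/6)·1 = 1/6 each.
The weights sum to 5/6.
So P(the car behind door 2 | the host opened door 1) = (1/6) / (5/6) = 1/5.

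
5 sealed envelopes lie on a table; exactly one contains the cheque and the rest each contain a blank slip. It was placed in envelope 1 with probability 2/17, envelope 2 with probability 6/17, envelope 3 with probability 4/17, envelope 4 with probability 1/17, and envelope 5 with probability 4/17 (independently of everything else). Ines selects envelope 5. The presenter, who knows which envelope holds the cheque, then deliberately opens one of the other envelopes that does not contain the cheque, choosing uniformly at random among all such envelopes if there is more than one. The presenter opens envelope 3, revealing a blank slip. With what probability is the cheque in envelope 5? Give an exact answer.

Consider each possible location of the cheque in turn.
If it is in envelope 1 (prior 2/17): the presenter has 3 equally likely choices, so probability 1/3; weight (2/17)·(1/3) = 2/51.
If it is in envelope 2 (prior 6/17): the presenter has 3 equally likely choices, so probability 1/3; weight (6/17)·(1/3) = 2/17.
If it is in envelope 3 (prior 4/17): the presenter opened envelope 3, so this case is ruled out; weight (4/17)·0 = 0.
If it is in envelope 4 (prior 1/17): the presenter has 3 equally likely choices, so probability 1/3; weight (1/17)·(1/3) = 1/51.
If it is in envelope 5 (prior 4/17): the presenter has 4 equally likely choices, so probability 1/4; weight (4/17)·(1/4) = 1/17.
The weights sum to 4/17.
So P(the cheque in envelope 5 | the presenter opened envelope 3) = (1/17) / (4/17) = 1/4.

1/4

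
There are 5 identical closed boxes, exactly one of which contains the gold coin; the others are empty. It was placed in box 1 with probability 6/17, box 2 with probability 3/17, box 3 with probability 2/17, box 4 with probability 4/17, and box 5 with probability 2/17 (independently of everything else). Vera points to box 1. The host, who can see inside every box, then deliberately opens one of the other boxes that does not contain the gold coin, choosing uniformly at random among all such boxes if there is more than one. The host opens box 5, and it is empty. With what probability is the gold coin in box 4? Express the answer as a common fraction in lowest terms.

Condition on the true location of the gold coin.
If it is in box 1 (prior 6/17): the host has 4 equally likely choices, so probability 1/4; weight (6/17)·(1/4) = 3/34.
If it is in box 2 (prior 3/17): the host has 3 equally likely choices, so probability 1/3; weight (3/17)·(1/3) = 1/17.
If it is in box 3 (prior 2/17): the host has 3 equally likely choices, so probability 1/3; weight (2/17)·(1/3) = 2/51.
If it is in box 4 (prior 4/17): the host has 3 equally likely choices, so probability 1/3; weight (4/17)·(1/3) = 4/51.
If it is in box 5 (prior 2/17): the host opened box 5, so this case is ruled out; weight (2/17)·0 = 0.
The weights sum to 9/34.
So P(the gold coin in box 4 | the host opened box 5) = (4/51) / (9/34) = 8/27.

8/27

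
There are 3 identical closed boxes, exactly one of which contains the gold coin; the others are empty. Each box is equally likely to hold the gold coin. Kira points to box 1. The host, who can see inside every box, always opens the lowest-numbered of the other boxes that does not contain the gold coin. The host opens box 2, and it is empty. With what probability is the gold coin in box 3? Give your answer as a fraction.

1/2

Apply Bayes' rule, conditioning on where the gold coin actually is.
If it is in either of boxes 1 and 3 (prior 1/3 each): box 2 is the lowest-numbered option available, probability 1; weight (1/3)·1 = 1/3 each.
If it is in box 2 (prior 1/3): the host opened box 2, so this case is ruled out; weight (1/3)·0 = 0.
The weights sum to 2/3.
So P(the gold coin in box 3 | the host opened box 2) = (1/3) / (2/3) = 1/2.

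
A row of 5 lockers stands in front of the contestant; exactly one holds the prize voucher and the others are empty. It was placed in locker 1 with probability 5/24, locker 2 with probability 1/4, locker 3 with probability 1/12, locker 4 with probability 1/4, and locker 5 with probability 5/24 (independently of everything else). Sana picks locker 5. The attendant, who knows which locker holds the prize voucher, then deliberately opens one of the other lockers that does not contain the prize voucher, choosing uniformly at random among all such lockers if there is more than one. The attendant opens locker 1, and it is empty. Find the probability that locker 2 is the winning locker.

24/71

Apply Bayes' rule, conditioning on where the prize voucher actually is.
If it is in locker 1 (prior 5/24): the attendant opened locker 1, so this case is ruled out; weight (5/24)·0 = 0.
If it is in either of lockers 2 and 4 (prior 1/4 each): the attendant has 3 equally likely choices, so probability 1/3; weight (1/4)·(1/3) = 1/12 each.
If it is in locker 3 (prior 1/12): the attendant has 3 equally likely choices, so probability 1/3; weight (1/12)·(1/3) = 1/36.
If it is in locker 5 (prior 5/24): the attendant has 4 equally likely choices, so probability 1/4; weight (5/24)·(1/4) = 5/96.
The weights sum to 71/288.
So P(the prize voucher in locker 2 | the attendant opened locker 1) = (1/12) / (71/288) = 24/71.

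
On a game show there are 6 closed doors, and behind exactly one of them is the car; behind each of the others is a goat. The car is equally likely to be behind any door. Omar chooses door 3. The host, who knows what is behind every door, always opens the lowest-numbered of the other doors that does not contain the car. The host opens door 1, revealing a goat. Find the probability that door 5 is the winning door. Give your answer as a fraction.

1/5

Condition on the true location of the car.
If it is behind door 1 (prior 1/6): the host opened door 1, so this case is ruled out; weight (1/6)·0 = 0.
If it is behind any of doors 2, 3, 4, 5, and 6 (prior 1/6 each): door 1 is the lowest-numbered option available, probability 1; weight (1/6)·1 = 1/6 each.
The weights sum to 5/6.
So P(the car behind door 5 | the host opened door 1) = (1/6) / (5/6) = 1/5.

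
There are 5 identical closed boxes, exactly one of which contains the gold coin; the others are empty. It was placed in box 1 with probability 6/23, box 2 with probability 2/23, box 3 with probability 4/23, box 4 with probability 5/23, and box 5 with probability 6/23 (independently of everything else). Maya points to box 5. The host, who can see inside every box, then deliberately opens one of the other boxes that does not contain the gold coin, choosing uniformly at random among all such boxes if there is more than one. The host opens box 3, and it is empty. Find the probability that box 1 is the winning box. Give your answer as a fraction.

Condition on the true location of the gold coin.
If it is in box 1 (prior 6/23): the host has 3 equally likely choices, so probability 1/3; weight (6/23)·(1/3) = 2/23.
If it is in box 2 (prior 2/23): the host has 3 equally likely choices, so probability 1/3; weight (2/23)·(1/3) = 2/69.
If it is in box 3 (prior 4/23): the host opened box 3, so this case is ruled out; weight (4/23)·0 = 0.
If it is in box 4 (prior 5/23): the host has 3 equally likely choices, so probability 1/3; weight (5/23)·(1/3) = 5/69.
If it is in box 5 (prior 6/23): the host has 4 equally likely choices, so probability 1/4; weight (6/23)·(1/4) = 3/46.
The weights sum to 35/138.
So P(the gold coin in box 1 | the host opened box 3) = (2/23) / (35/138) = 12/35.

12/35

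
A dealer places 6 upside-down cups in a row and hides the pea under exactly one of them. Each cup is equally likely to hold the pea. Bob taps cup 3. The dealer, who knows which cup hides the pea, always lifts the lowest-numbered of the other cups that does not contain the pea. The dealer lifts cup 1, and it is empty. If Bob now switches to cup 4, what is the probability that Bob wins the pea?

1/5

Apply Bayes' rule, conditioning on where the pea actually is.
If it is under cup 1 (prior 1/6): the dealer opened cup 1, so this case is ruled out; weight (1/6)·0 = 0.
If it is under any of cups 2, 3, 4, 5, and 6 (prior 1/6 each): cup 1 is the lowest-numbered option available, probability 1; weight (1/6)·1 = 1/6 each.
The weights sum to 5/6.
So P(the pea under cup 4 | the dealer opened cup 1) = (1/6) / (5/6) = 1/5.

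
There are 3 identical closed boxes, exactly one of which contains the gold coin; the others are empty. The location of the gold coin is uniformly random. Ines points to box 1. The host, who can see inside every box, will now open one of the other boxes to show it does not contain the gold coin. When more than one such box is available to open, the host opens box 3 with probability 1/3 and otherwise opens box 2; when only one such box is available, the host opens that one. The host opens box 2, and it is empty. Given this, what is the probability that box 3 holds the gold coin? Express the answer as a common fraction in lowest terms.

3/5

Consider each possible location of the gold coin in turn.
If it is in box 1 (prior 1/3): box 3 is available but not opened, probability 2/3; weight (1/3)·(2/3) = 2/9.
If it is in box 2 (prior 1/3): the host opened box 2, so this case is ruled out; weight (1/3)·0 = 0.
If it is in box 3 (prior 1/3): only box 2 is available, probability 1; weight (1/3)·1 = 1/3.
The weights sum to 5/9.
So P(the gold coin in box 3 | the host opened box 2) = (1/3) / (5/9) = 3/5.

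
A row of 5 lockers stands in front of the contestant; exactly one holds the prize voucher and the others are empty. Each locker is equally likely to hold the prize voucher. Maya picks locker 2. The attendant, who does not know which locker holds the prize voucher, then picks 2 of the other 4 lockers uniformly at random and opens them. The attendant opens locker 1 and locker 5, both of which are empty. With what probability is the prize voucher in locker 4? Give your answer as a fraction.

Because the attendant chose which lockers to open without knowing where the prize voucher is, the choice is independent of the prize location. Learning that none of the 2 opened lockers holds the prize voucher simply rules out those 2 locations and leaves the remaining 3 lockers still equally likely by symmetry.
So P(the prize voucher in locker 4) = 1/3.

1/3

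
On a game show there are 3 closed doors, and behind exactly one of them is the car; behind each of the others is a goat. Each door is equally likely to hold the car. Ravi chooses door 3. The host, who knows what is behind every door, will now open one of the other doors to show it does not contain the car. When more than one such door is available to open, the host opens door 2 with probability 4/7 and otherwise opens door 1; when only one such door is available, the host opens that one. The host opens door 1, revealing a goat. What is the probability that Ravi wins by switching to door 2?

7/10

Apply Bayes' rule, conditioning on where the car actually is.
If it is behind door 1 (prior 1/3): the host opened door 1, so this case is ruled out; weight (1/3)·0 = 0.
If it is behind door 2 (prior 1/3): only door 1 is available, probability 1; weight (1/3)·1 = 1/3.
If it is behind door 3 (prior 1/3): door 2 is available but not opened, probability 3/7; weight (1/3)·(3/7) = 1/7.
The weights sum to 10/21.
So P(the car behind door 2 | the host opened door 1) = (1/3) / (10/21) = 7/10.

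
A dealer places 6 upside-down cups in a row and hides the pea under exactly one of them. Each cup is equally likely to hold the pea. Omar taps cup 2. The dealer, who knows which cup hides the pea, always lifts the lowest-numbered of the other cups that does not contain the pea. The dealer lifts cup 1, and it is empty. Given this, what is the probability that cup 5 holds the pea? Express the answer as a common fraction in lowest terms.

Apply Bayes' rule, conditioning on where the pea actually is.
If it is under cup 1 (prior 1/6): the dealer opened cup 1, so this case is ruled out; weight (1/6)·0 = 0.
If it is under any of cups 2, 3, 4, 5, and 6 (prior 1/6 each): cup 1 is the lowest-numbered option available, probability 1; weight (1/6)·1 = 1/6 each.
The weights sum to 5/6.
So P(the pea under cup 5 | the dealer opened cup 1) = (1/6) / (5/6) = 1/5.

1/5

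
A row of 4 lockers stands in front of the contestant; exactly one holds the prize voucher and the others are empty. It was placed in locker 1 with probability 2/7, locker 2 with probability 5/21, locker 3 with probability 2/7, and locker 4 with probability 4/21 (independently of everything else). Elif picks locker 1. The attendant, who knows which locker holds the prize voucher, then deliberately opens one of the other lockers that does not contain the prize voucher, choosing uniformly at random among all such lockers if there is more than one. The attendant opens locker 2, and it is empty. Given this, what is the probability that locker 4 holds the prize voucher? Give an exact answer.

2/7

Condition on the true location of the prize voucher.
If it is in locker 1 (prior 2/7): the attendant has 3 equally likely choices, so probability 1/3; weight (2/7)·(1/3) = 2/21.
If it is in locker 2 (prior 5/21): the attendant opened locker 2, so this case is ruled out; weight (5/21)·0 = 0.
If it is in locker 3 (prior 2/7): the attendant has 2 equally likely choices, so probability 1/2; weight (2/7)·(1/2) = 1/7.
If it is in locker 4 (prior 4/21): the attendant has 2 equally likely choices, so probability 1/2; weight (4/21)·(1/2) = 2/21.
The weights sum to 1/3.
So P(the prize voucher in locker 4 | the attendant opened locker 2) = (2/21) / (1/3) = 2/7.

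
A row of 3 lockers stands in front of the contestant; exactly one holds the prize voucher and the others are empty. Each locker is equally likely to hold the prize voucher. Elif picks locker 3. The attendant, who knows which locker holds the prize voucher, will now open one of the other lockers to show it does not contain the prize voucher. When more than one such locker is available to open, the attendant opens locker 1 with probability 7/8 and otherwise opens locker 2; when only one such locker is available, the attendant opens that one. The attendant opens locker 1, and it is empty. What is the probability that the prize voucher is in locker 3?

7/15

Apply Bayes' rule, conditioning on where the prize voucher actually is.
If it is in locker 1 (prior 1/3): the attendant opened locker 1, so this case is ruled out; weight (1/3)·0 = 0.
If it is in locker 2 (prior 1/3): only locker 1 is available, probability 1; weight (1/3)·1 = 1/3.
If it is in locker 3 (prior 1/3): locker 1 is available, opened with probability 7/8; weight (1/3)·(7/8) = 7/24.
The weights sum to 5/8.
So P(the prize voucher in locker 3 | the attendant opened locker 1) = (7/24) / (5/8) = 7/15.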